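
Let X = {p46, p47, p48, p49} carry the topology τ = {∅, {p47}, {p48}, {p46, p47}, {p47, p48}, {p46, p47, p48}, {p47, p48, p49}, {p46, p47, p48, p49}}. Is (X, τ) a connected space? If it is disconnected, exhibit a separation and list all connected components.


(X, τ) is connected.

Find clopen sets (U ∈ τ with X ∖ U ∈ τ):
  U = ∅, X ∖ U = {p46, p47, p48, p49} — both open, so U is clopen.
  U = {p46, p47, p48, p49}, X ∖ U = ∅ — both open, so U is clopen.
Only trivial clopens (∅ and X) exist, so (X, τ) is connected.
Compute connected components by grouping points that agree on all clopens:
  component: {p46, p47, p48, p49}


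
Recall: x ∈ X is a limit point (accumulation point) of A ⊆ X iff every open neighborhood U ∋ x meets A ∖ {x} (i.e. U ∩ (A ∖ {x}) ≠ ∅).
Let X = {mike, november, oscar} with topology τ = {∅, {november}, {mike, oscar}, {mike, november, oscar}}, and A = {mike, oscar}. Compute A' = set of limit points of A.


A' = {mike, oscar}

For each x ∈ X, list the open sets U ∈ τ with x ∈ U, then check whether U ∩ (A ∖ {x}) ≠ ∅ for every such U.
  x = mike: opens ∋ x are {mike, oscar}, {mike, november, oscar}; each meets A ∖ {mike}, so x IS a limit point.
  x = november: open {november} ∋ x has {november} ∩ (A ∖ {november}) = ∅, so x is NOT a limit point.
  x = oscar: opens ∋ x are {mike, oscar}, {mike, november, oscar}; each meets A ∖ {oscar}, so x IS a limit point.
Collecting: A' = {mike, oscar}.


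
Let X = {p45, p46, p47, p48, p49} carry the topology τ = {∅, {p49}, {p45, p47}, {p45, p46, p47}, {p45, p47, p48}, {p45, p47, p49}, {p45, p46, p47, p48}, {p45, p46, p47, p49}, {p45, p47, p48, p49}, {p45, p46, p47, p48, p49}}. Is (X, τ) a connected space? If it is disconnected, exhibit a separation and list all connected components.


(X, τ) is disconnected; components = [{p49}, {p45, p46, p47, p48}].

Find clopen sets (U ∈ τ with X ∖ U ∈ τ):
  U = ∅, X ∖ U = {p45, p46, p47, p48, p49} — both open, so U is clopen.
  U = {p49}, X ∖ U = {p45, p46, p47, p48} — both open, so U is clopen.
  U = {p45, p46, p47, p48}, X ∖ U = {p49} — both open, so U is clopen.
  U = {p45, p46, p47, p48, p49}, X ∖ U = ∅ — both open, so U is clopen.
Nontrivial clopen(s) exist: e.g. {p45, p46, p47, p48}. So (X, τ) is disconnected.
Compute connected components by grouping points that agree on all clopens:
  component: {p49}
  component: {p45, p46, p47, p48}


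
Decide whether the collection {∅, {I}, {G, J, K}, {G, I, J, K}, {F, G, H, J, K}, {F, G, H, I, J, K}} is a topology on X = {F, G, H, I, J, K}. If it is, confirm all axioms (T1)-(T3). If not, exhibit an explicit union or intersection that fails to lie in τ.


τ IS a topology on X.

Axiom (T1): ∅ ∈ τ? Yes; X ∈ τ? Yes.
Axiom (T2/T3): check pairwise unions and intersections of members of τ.
All pairwise intersections and unions checked — each lies in τ. Therefore τ satisfies (T1), (T2), (T3): it IS a topology on X.


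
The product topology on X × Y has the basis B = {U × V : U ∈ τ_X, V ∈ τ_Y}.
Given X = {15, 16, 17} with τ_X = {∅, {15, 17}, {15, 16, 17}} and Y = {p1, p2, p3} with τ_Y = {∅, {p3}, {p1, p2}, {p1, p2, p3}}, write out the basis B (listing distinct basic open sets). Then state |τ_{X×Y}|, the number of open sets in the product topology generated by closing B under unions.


Basis B = {∅ × ∅, {15, 17} × {p3}, {15, 16, 17} × {p3}, {15, 17} × {p1, p2}, {15, 17} × {p1, p2, p3}, {15, 16, 17} × {p1, p2}, {15, 16, 17} × {p1, p2, p3}}; |τ_{X×Y}| = 9.

Enumerate products U × V with U ∈ τ_X, V ∈ τ_Y (deduplicated):
  ∅ × ∅ = {} (∅)
  {15, 17} × {p3} = {(15,p3), (17,p3)}
  {15, 16, 17} × {p3} = {(15,p3), (16,p3), (17,p3)}
  {15, 17} × {p1, p2} = {(15,p1), (15,p2), (17,p1), (17,p2)}
  {15, 17} × {p1, p2, p3} = {(15,p1), (15,p2), (15,p3), (17,p1), (17,p2), (17,p3)}
  {15, 16, 17} × {p1, p2} = {(15,p1), (15,p2), (16,p1), (16,p2), (17,p1), (17,p2)}
  {15, 16, 17} × {p1, p2, p3} = {(15,p1), (15,p2), (15,p3), (16,p1), (16,p2), (16,p3), (17,p1), (17,p2), (17,p3)}
These 7 distinct sets form the basis B.
Close under arbitrary unions to get τ_{X×Y}; counting gives |τ_{X×Y}| = 9.


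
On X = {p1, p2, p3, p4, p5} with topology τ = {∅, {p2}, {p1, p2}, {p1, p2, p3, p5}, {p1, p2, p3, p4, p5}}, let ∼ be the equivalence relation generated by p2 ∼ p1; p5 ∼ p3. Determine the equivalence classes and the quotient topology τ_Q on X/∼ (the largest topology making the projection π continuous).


X/∼ = {[p1=p2], [p3=p5], [p4]}; |τ_Q| = 4.

Equivalence classes: [p1=p2], [p3=p5], [p4].
Quotient map π: X → X/∼ sends p1 ↦ [p1=p2], p2 ↦ [p1=p2], p3 ↦ [p3=p5], p4 ↦ [p4], p5 ↦ [p3=p5].
For each subset V ⊆ X/∼, compute π^{-1}(V) ⊆ X and check whether π^{-1}(V) ∈ τ. V is open in τ_Q iff π^{-1}(V) ∈ τ.
  V = {}: π^{-1}(V) = ∅ ∈ τ ✓.
  V = {[p1=p2]}: π^{-1}(V) = {p1, p2} ∈ τ ✓.
  V = {[p3=p5]}: π^{-1}(V) = {p3, p5} ∉ τ ✗.
  V = {[p1=p2], [p3=p5]}: π^{-1}(V) = {p1, p2, p3, p5} ∈ τ ✓.
  V = {[p4]}: π^{-1}(V) = {p4} ∉ τ ✗.
  V = {[p1=p2], [p4]}: π^{-1}(V) = {p1, p2, p4} ∉ τ ✗.
  V = {[p3=p5], [p4]}: π^{-1}(V) = {p3, p4, p5} ∉ τ ✗.
  V = {[p1=p2], [p3=p5], [p4]}: π^{-1}(V) = {p1, p2, p3, p4, p5} ∈ τ ✓.
Open sets in the quotient: τ_Q = {{}, {[p1=p2]}, {[p1=p2], [p3=p5]}, {[p1=p2], [p3=p5], [p4]}} (4 elements).


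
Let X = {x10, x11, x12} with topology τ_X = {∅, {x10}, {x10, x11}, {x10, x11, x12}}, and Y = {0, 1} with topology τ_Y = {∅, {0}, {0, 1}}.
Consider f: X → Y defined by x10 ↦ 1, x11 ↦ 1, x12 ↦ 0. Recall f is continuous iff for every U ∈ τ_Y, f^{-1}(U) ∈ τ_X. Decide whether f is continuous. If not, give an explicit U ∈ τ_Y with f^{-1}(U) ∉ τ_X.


f is NOT continuous.

Compute f^{-1}(U) for each U ∈ τ_Y:
  U = ∅: f^{-1}(U) = ∅ ∈ τ_X ✓.
  U = {0}: f^{-1}(U) = {x12} ∉ τ_X ✗.
  U = {0, 1}: f^{-1}(U) = {x10, x11, x12} ∈ τ_X ✓.
Found U = {0} with f^{-1}(U) = {x12} not in τ_X. Therefore f is NOT continuous.


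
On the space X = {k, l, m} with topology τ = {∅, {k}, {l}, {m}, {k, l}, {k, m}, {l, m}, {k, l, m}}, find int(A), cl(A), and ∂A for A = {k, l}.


int(A) = {k, l}, cl(A) = {k, l}, ∂A = ∅.

Closed sets in (X, τ) are complements of opens:
  closed(X, τ) = {∅, {k}, {l}, {m}, {k, l}, {k, m}, {l, m}, {k, l, m}}.
int(A) = ⋃ {U ∈ τ : U ⊆ A}. Opens contained in A: ∅, {k}, {l}, {k, l}.
Taking the union of these: int(A) = {k, l}.
cl(A) = ⋂ {C closed : A ⊆ C}. Closed sets containing A: {k, l}, {k, l, m}.
Intersecting these: cl(A) = {k, l}.
∂A = cl(A) ∖ int(A) = {k, l} ∖ {k, l} = ∅.


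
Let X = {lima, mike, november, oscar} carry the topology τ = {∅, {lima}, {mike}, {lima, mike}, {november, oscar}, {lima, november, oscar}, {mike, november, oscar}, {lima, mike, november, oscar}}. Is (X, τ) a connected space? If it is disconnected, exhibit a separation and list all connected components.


(X, τ) is disconnected; components = [{lima}, {mike}, {november, oscar}].

Find clopen sets (U ∈ τ with X ∖ U ∈ τ):
  U = ∅, X ∖ U = {lima, mike, november, oscar} — both open, so U is clopen.
  U = {lima}, X ∖ U = {mike, november, oscar} — both open, so U is clopen.
  U = {mike}, X ∖ U = {lima, november, oscar} — both open, so U is clopen.
  U = {lima, mike}, X ∖ U = {november, oscar} — both open, so U is clopen.
  U = {november, oscar}, X ∖ U = {lima, mike} — both open, so U is clopen.
  U = {lima, november, oscar}, X ∖ U = {mike} — both open, so U is clopen.
  U = {mike, november, oscar}, X ∖ U = {lima} — both open, so U is clopen.
  U = {lima, mike, november, oscar}, X ∖ U = ∅ — both open, so U is clopen.
Nontrivial clopen(s) exist: e.g. {mike}. So (X, τ) is disconnected.
Compute connected components by grouping points that agree on all clopens:
  component: {lima}
  component: {mike}
  component: {november, oscar}


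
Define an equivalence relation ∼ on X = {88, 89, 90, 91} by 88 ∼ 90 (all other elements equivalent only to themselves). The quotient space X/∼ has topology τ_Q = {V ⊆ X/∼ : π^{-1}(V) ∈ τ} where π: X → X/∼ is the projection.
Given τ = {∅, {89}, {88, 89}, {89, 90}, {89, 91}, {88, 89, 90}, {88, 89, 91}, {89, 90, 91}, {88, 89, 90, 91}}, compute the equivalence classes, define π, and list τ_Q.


X/∼ = {[88=90], [89], [91]}; |τ_Q| = 5.

Equivalence classes: [88=90], [89], [91].
Quotient map π: X → X/∼ sends 88 ↦ [88=90], 89 ↦ [89], 90 ↦ [88=90], 91 ↦ [91].
For each subset V ⊆ X/∼, compute π^{-1}(V) ⊆ X and check whether π^{-1}(V) ∈ τ. V is open in τ_Q iff π^{-1}(V) ∈ τ.
  V = {}: π^{-1}(V) = ∅ ∈ τ ✓.
  V = {[88=90]}: π^{-1}(V) = {88, 90} ∉ τ ✗.
  V = {[89]}: π^{-1}(V) = {89} ∈ τ ✓.
  V = {[88=90], [89]}: π^{-1}(V) = {88, 89, 90} ∈ τ ✓.
  V = {[91]}: π^{-1}(V) = {91} ∉ τ ✗.
  V = {[88=90], [91]}: π^{-1}(V) = {88, 90, 91} ∉ τ ✗.
  V = {[89], [91]}: π^{-1}(V) = {89, 91} ∈ τ ✓.
  V = {[88=90], [89], [91]}: π^{-1}(V) = {88, 89, 90, 91} ∈ τ ✓.
Open sets in the quotient: τ_Q = {{}, {[89]}, {[88=90], [89]}, {[89], [91]}, {[88=90], [89], [91]}} (5 elements).


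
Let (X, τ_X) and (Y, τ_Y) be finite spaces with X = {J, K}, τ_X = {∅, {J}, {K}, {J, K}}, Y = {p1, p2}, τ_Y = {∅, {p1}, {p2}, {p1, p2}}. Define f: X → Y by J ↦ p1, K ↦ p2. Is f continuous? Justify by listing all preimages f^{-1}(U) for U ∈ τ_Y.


f IS continuous.

Compute f^{-1}(U) for each U ∈ τ_Y:
  U = ∅: f^{-1}(U) = ∅ ∈ τ_X ✓.
  U = {p1}: f^{-1}(U) = {J} ∈ τ_X ✓.
  U = {p2}: f^{-1}(U) = {K} ∈ τ_X ✓.
  U = {p1, p2}: f^{-1}(U) = {J, K} ∈ τ_X ✓.
Every preimage lies in τ_X, so f IS continuous.


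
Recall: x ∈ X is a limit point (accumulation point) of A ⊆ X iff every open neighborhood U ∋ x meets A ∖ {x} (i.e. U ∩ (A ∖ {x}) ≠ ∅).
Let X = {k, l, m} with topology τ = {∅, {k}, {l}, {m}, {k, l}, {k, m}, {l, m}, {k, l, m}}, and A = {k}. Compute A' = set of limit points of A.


A' = ∅

For each x ∈ X, list the open sets U ∈ τ with x ∈ U, then check whether U ∩ (A ∖ {x}) ≠ ∅ for every such U.
  x = k: open {k} ∋ x has {k} ∩ (A ∖ {k}) = ∅, so x is NOT a limit point.
  x = l: open {l} ∋ x has {l} ∩ (A ∖ {l}) = ∅, so x is NOT a limit point.
  x = m: open {m} ∋ x has {m} ∩ (A ∖ {m}) = ∅, so x is NOT a limit point.
Collecting: A' = ∅.


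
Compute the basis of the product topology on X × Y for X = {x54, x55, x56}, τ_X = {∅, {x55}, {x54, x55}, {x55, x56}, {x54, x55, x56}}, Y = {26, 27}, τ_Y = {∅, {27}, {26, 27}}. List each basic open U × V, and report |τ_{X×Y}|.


Basis B = {∅ × ∅, {x55} × {27}, {x54, x55} × {27}, {x55} × {26, 27}, {x55, x56} × {27}, {x54, x55, x56} × {27}, {x54, x55} × {26, 27}, {x55, x56} × {26, 27}, {x54, x55, x56} × {26, 27}}; |τ_{X×Y}| = 14.

Enumerate products U × V with U ∈ τ_X, V ∈ τ_Y (deduplicated):
  ∅ × ∅ = {} (∅)
  {x55} × {27} = {(x55,27)}
  {x54, x55} × {27} = {(x54,27), (x55,27)}
  {x55} × {26, 27} = {(x55,26), (x55,27)}
  {x55, x56} × {27} = {(x55,27), (x56,27)}
  {x54, x55, x56} × {27} = {(x54,27), (x55,27), (x56,27)}
  {x54, x55} × {26, 27} = {(x54,26), (x54,27), (x55,26), (x55,27)}
  {x55, x56} × {26, 27} = {(x55,26), (x55,27), (x56,26), (x56,27)}
  {x54, x55, x56} × {26, 27} = {(x54,26), (x54,27), (x55,26), (x55,27), (x56,26), (x56,27)}
These 9 distinct sets form the basis B.
Close under arbitrary unions to get τ_{X×Y}; counting gives |τ_{X×Y}| = 14.


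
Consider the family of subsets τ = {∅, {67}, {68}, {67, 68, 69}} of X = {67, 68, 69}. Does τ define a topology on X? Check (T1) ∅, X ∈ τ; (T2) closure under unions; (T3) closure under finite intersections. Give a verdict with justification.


τ is NOT a topology on X.

Axiom (T1): ∅ ∈ τ? Yes; X ∈ τ? Yes.
Axiom (T2/T3): check pairwise unions and intersections of members of τ.
Counterexample for (T2): {67} ∪ {68} = {67, 68} ∉ τ. Therefore τ is NOT a topology.


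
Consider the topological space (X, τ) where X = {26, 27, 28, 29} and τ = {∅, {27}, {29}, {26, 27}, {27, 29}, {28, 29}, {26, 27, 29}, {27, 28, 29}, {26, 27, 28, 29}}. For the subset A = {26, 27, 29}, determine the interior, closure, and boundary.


int(A) = {26, 27, 29}, cl(A) = {26, 27, 28, 29}, ∂A = {28}.

Closed sets in (X, τ) are complements of opens:
  closed(X, τ) = {∅, {26}, {28}, {26, 27}, {26, 28}, {28, 29}, {26, 27, 28}, {26, 28, 29}, {26, 27, 28, 29}}.
int(A) = ⋃ {U ∈ τ : U ⊆ A}. Opens contained in A: ∅, {27}, {29}, {26, 27}, {27, 29}, {26, 27, 29}.
Taking the union of these: int(A) = {26, 27, 29}.
cl(A) = ⋂ {C closed : A ⊆ C}. Closed sets containing A: {26, 27, 28, 29}.
Intersecting these: cl(A) = {26, 27, 28, 29}.
∂A = cl(A) ∖ int(A) = {26, 27, 28, 29} ∖ {26, 27, 29} = {28}.


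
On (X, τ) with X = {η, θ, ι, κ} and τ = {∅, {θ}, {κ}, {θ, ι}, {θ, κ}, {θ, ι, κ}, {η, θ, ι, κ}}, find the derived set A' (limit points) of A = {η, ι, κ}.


A' = {η}

For each x ∈ X, list the open sets U ∈ τ with x ∈ U, then check whether U ∩ (A ∖ {x}) ≠ ∅ for every such U.
  x = η: opens ∋ x are {η, θ, ι, κ}; each meets A ∖ {η}, so x IS a limit point.
  x = θ: open {θ} ∋ x has {θ} ∩ (A ∖ {θ}) = ∅, so x is NOT a limit point.
  x = ι: open {θ, ι} ∋ x has {θ, ι} ∩ (A ∖ {ι}) = ∅, so x is NOT a limit point.
  x = κ: open {κ} ∋ x has {κ} ∩ (A ∖ {κ}) = ∅, so x is NOT a limit point.
Collecting: A' = {η}.


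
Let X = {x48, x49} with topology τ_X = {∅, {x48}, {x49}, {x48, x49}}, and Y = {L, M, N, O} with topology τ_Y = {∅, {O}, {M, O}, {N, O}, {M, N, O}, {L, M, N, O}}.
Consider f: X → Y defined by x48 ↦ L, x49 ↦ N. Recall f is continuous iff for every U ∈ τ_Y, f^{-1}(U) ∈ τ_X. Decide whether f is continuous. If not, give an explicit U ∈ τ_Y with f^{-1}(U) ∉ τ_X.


f IS continuous.

Compute f^{-1}(U) for each U ∈ τ_Y:
  U = ∅: f^{-1}(U) = ∅ ∈ τ_X ✓.
  U = {O}: f^{-1}(U) = ∅ ∈ τ_X ✓.
  U = {M, O}: f^{-1}(U) = ∅ ∈ τ_X ✓.
  U = {N, O}: f^{-1}(U) = {x49} ∈ τ_X ✓.
  U = {M, N, O}: f^{-1}(U) = {x49} ∈ τ_X ✓.
  U = {L, M, N, O}: f^{-1}(U) = {x48, x49} ∈ τ_X ✓.
Every preimage lies in τ_X, so f IS continuous.


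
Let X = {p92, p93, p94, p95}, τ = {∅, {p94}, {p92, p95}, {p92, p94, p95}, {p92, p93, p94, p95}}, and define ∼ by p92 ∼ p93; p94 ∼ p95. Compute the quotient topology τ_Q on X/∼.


X/∼ = {[p92=p93], [p94=p95]}; |τ_Q| = 2.

Equivalence classes: [p92=p93], [p94=p95].
Quotient map π: X → X/∼ sends p92 ↦ [p92=p93], p93 ↦ [p92=p93], p94 ↦ [p94=p95], p95 ↦ [p94=p95].
For each subset V ⊆ X/∼, compute π^{-1}(V) ⊆ X and check whether π^{-1}(V) ∈ τ. V is open in τ_Q iff π^{-1}(V) ∈ τ.
  V = {}: π^{-1}(V) = ∅ ∈ τ ✓.
  V = {[p92=p93]}: π^{-1}(V) = {p92, p93} ∉ τ ✗.
  V = {[p94=p95]}: π^{-1}(V) = {p94, p95} ∉ τ ✗.
  V = {[p92=p93], [p94=p95]}: π^{-1}(V) = {p92, p93, p94, p95} ∈ τ ✓.
Open sets in the quotient: τ_Q = {{}, {[p92=p93], [p94=p95]}} (2 elements).


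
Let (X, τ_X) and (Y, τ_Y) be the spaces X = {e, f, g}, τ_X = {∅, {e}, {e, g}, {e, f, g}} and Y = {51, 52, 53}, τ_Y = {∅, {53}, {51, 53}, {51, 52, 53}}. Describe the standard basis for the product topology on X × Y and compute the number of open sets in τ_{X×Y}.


Basis B = {∅ × ∅, {e} × {53}, {e} × {51, 53}, {e, g} × {53}, {e} × {51, 52, 53}, {e, f, g} × {53}, {e, g} × {51, 53}, {e, g} × {51, 52, 53}, {e, f, g} × {51, 53}, {e, f, g} × {51, 52, 53}}; |τ_{X×Y}| = 20.

Enumerate products U × V with U ∈ τ_X, V ∈ τ_Y (deduplicated):
  ∅ × ∅ = {} (∅)
  {e} × {53} = {(e,53)}
  {e} × {51, 53} = {(e,51), (e,53)}
  {e, g} × {53} = {(e,53), (g,53)}
  {e} × {51, 52, 53} = {(e,51), (e,52), (e,53)}
  {e, f, g} × {53} = {(e,53), (f,53), (g,53)}
  {e, g} × {51, 53} = {(e,51), (e,53), (g,51), (g,53)}
  {e, g} × {51, 52, 53} = {(e,51), (e,52), (e,53), (g,51), (g,52), (g,53)}
  {e, f, g} × {51, 53} = {(e,51), (e,53), (f,51), (f,53), (g,51), (g,53)}
  {e, f, g} × {51, 52, 53} = {(e,51), (e,52), (e,53), (f,51), (f,52), (f,53), (g,51), (g,52), (g,53)}
These 10 distinct sets form the basis B.
Close under arbitrary unions to get τ_{X×Y}; counting gives |τ_{X×Y}| = 20.


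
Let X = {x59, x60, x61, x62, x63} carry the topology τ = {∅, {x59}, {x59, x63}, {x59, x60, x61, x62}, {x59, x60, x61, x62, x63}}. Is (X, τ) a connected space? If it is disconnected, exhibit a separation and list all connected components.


(X, τ) is connected.

Find clopen sets (U ∈ τ with X ∖ U ∈ τ):
  U = ∅, X ∖ U = {x59, x60, x61, x62, x63} — both open, so U is clopen.
  U = {x59, x60, x61, x62, x63}, X ∖ U = ∅ — both open, so U is clopen.
Only trivial clopens (∅ and X) exist, so (X, τ) is connected.
Compute connected components by grouping points that agree on all clopens:
  component: {x59, x60, x61, x62, x63}


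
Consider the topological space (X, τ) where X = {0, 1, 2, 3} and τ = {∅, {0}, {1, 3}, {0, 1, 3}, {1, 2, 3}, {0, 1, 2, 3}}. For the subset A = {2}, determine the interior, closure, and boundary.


int(A) = ∅, cl(A) = {2}, ∂A = {2}.

Closed sets in (X, τ) are complements of opens:
  closed(X, τ) = {∅, {0}, {2}, {0, 2}, {1, 2, 3}, {0, 1, 2, 3}}.
int(A) = ⋃ {U ∈ τ : U ⊆ A}. Opens contained in A: ∅.
Taking the union of these: int(A) = ∅.
cl(A) = ⋂ {C closed : A ⊆ C}. Closed sets containing A: {2}, {0, 2}, {1, 2, 3}, {0, 1, 2, 3}.
Intersecting these: cl(A) = {2}.
∂A = cl(A) ∖ int(A) = {2} ∖ ∅ = {2}.


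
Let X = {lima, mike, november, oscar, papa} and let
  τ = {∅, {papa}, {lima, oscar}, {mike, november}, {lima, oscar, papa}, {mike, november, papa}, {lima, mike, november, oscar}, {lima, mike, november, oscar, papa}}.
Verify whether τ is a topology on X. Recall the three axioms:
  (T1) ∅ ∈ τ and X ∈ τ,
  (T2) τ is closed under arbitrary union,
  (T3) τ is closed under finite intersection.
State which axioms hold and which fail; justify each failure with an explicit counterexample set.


τ IS a topology on X.

Axiom (T1): ∅ ∈ τ? Yes; X ∈ τ? Yes.
Axiom (T2/T3): check pairwise unions and intersections of members of τ.
All pairwise intersections and unions checked — each lies in τ. Therefore τ satisfies (T1), (T2), (T3): it IS a topology on X.


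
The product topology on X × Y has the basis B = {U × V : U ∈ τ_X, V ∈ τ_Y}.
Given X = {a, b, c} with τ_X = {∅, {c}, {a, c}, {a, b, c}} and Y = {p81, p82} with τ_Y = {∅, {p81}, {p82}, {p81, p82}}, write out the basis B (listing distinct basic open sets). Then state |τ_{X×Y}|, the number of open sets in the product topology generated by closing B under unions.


Basis B = {∅ × ∅, {c} × {p81}, {c} × {p82}, {a, c} × {p81}, {a, c} × {p82}, {c} × {p81, p82}, {a, b, c} × {p81}, {a, b, c} × {p82}, {a, c} × {p81, p82}, {a, b, c} × {p81, p82}}; |τ_{X×Y}| = 16.

Enumerate products U × V with U ∈ τ_X, V ∈ τ_Y (deduplicated):
  ∅ × ∅ = {} (∅)
  {c} × {p81} = {(c,p81)}
  {c} × {p82} = {(c,p82)}
  {a, c} × {p81} = {(a,p81), (c,p81)}
  {a, c} × {p82} = {(a,p82), (c,p82)}
  {c} × {p81, p82} = {(c,p81), (c,p82)}
  {a, b, c} × {p81} = {(a,p81), (b,p81), (c,p81)}
  {a, b, c} × {p82} = {(a,p82), (b,p82), (c,p82)}
  {a, c} × {p81, p82} = {(a,p81), (a,p82), (c,p81), (c,p82)}
  {a, b, c} × {p81, p82} = {(a,p81), (a,p82), (b,p81), (b,p82), (c,p81), (c,p82)}
These 10 distinct sets form the basis B.
Close under arbitrary unions to get τ_{X×Y}; counting gives |τ_{X×Y}| = 16.


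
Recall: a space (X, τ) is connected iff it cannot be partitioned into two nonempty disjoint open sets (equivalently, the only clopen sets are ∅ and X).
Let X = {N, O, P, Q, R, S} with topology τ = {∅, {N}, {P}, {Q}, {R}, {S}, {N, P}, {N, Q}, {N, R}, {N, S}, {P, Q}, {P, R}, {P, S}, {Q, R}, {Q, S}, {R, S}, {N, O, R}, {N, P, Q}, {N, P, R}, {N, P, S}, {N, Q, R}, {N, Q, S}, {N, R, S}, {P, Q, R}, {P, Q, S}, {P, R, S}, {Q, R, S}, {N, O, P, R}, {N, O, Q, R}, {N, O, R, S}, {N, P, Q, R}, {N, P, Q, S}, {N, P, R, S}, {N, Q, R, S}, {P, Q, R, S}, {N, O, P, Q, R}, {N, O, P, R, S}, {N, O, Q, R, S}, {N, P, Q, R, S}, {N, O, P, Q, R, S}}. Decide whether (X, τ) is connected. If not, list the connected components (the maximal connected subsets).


(X, τ) is disconnected; components = [{P}, {Q}, {S}, {N, O, R}].

Find clopen sets (U ∈ τ with X ∖ U ∈ τ):
  U = ∅, X ∖ U = {N, O, P, Q, R, S} — both open, so U is clopen.
  U = {P}, X ∖ U = {N, O, Q, R, S} — both open, so U is clopen.
  U = {Q}, X ∖ U = {N, O, P, R, S} — both open, so U is clopen.
  U = {S}, X ∖ U = {N, O, P, Q, R} — both open, so U is clopen.
  U = {P, Q}, X ∖ U = {N, O, R, S} — both open, so U is clopen.
  U = {P, S}, X ∖ U = {N, O, Q, R} — both open, so U is clopen.
  U = {Q, S}, X ∖ U = {N, O, P, R} — both open, so U is clopen.
  U = {N, O, R}, X ∖ U = {P, Q, S} — both open, so U is clopen.
  U = {P, Q, S}, X ∖ U = {N, O, R} — both open, so U is clopen.
  U = {N, O, P, R}, X ∖ U = {Q, S} — both open, so U is clopen.
  U = {N, O, Q, R}, X ∖ U = {P, S} — both open, so U is clopen.
  U = {N, O, R, S}, X ∖ U = {P, Q} — both open, so U is clopen.
  U = {N, O, P, Q, R}, X ∖ U = {S} — both open, so U is clopen.
  U = {N, O, P, R, S}, X ∖ U = {Q} — both open, so U is clopen.
  U = {N, O, Q, R, S}, X ∖ U = {P} — both open, so U is clopen.
  U = {N, O, P, Q, R, S}, X ∖ U = ∅ — both open, so U is clopen.
Nontrivial clopen(s) exist: e.g. {N, O, R, S}. So (X, τ) is disconnected.
Compute connected components by grouping points that agree on all clopens:
  component: {P}
  component: {Q}
  component: {S}
  component: {N, O, R}


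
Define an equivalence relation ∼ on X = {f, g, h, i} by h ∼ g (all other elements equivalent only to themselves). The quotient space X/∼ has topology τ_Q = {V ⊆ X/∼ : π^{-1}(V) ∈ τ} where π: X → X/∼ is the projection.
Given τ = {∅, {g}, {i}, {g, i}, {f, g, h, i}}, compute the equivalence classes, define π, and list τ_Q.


X/∼ = {[f], [g=h], [i]}; |τ_Q| = 3.

Equivalence classes: [f], [g=h], [i].
Quotient map π: X → X/∼ sends f ↦ [f], g ↦ [g=h], h ↦ [g=h], i ↦ [i].
For each subset V ⊆ X/∼, compute π^{-1}(V) ⊆ X and check whether π^{-1}(V) ∈ τ. V is open in τ_Q iff π^{-1}(V) ∈ τ.
  V = {}: π^{-1}(V) = ∅ ∈ τ ✓.
  V = {[f]}: π^{-1}(V) = {f} ∉ τ ✗.
  V = {[g=h]}: π^{-1}(V) = {g, h} ∉ τ ✗.
  V = {[f], [g=h]}: π^{-1}(V) = {f, g, h} ∉ τ ✗.
  V = {[i]}: π^{-1}(V) = {i} ∈ τ ✓.
  V = {[f], [i]}: π^{-1}(V) = {f, i} ∉ τ ✗.
  V = {[g=h], [i]}: π^{-1}(V) = {g, h, i} ∉ τ ✗.
  V = {[f], [g=h], [i]}: π^{-1}(V) = {f, g, h, i} ∈ τ ✓.
Open sets in the quotient: τ_Q = {{}, {[i]}, {[f], [g=h], [i]}} (3 elements).


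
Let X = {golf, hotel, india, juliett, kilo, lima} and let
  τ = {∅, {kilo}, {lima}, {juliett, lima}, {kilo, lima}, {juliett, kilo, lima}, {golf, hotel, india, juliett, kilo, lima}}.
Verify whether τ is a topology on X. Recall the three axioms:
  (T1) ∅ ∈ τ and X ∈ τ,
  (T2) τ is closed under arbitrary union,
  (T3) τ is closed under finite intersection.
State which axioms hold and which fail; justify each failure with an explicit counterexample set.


τ IS a topology on X.

Axiom (T1): ∅ ∈ τ? Yes; X ∈ τ? Yes.
Axiom (T2/T3): check pairwise unions and intersections of members of τ.
All pairwise intersections and unions checked — each lies in τ. Therefore τ satisfies (T1), (T2), (T3): it IS a topology on X.


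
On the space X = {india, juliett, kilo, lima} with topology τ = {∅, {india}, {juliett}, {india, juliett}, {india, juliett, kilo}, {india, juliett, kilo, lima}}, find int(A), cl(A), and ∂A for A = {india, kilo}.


int(A) = {india}, cl(A) = {india, kilo, lima}, ∂A = {kilo, lima}.

Closed sets in (X, τ) are complements of opens:
  closed(X, τ) = {∅, {lima}, {kilo, lima}, {india, kilo, lima}, {juliett, kilo, lima}, {india, juliett, kilo, lima}}.
int(A) = ⋃ {U ∈ τ : U ⊆ A}. Opens contained in A: ∅, {india}.
Taking the union of these: int(A) = {india}.
cl(A) = ⋂ {C closed : A ⊆ C}. Closed sets containing A: {india, kilo, lima}, {india, juliett, kilo, lima}.
Intersecting these: cl(A) = {india, kilo, lima}.
∂A = cl(A) ∖ int(A) = {india, kilo, lima} ∖ {india} = {kilo, lima}.


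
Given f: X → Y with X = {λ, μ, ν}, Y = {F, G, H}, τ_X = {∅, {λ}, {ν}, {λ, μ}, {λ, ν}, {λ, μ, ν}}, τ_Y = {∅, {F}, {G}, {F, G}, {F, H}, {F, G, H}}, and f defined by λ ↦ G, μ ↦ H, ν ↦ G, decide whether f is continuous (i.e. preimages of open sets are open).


f is NOT continuous.

Compute f^{-1}(U) for each U ∈ τ_Y:
  U = ∅: f^{-1}(U) = ∅ ∈ τ_X ✓.
  U = {F}: f^{-1}(U) = ∅ ∈ τ_X ✓.
  U = {G}: f^{-1}(U) = {λ, ν} ∈ τ_X ✓.
  U = {F, G}: f^{-1}(U) = {λ, ν} ∈ τ_X ✓.
  U = {F, H}: f^{-1}(U) = {μ} ∉ τ_X ✗.
  U = {F, G, H}: f^{-1}(U) = {λ, μ, ν} ∈ τ_X ✓.
Found U = {F, H} with f^{-1}(U) = {μ} not in τ_X. Therefore f is NOT continuous.


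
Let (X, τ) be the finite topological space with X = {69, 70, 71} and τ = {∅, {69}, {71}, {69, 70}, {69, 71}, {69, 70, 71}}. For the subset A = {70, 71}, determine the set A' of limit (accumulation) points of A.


A' = ∅

For each x ∈ X, list the open sets U ∈ τ with x ∈ U, then check whether U ∩ (A ∖ {x}) ≠ ∅ for every such U.
  x = 69: open {69} ∋ x has {69} ∩ (A ∖ {69}) = ∅, so x is NOT a limit point.
  x = 70: open {69, 70} ∋ x has {69, 70} ∩ (A ∖ {70}) = ∅, so x is NOT a limit point.
  x = 71: open {71} ∋ x has {71} ∩ (A ∖ {71}) = ∅, so x is NOT a limit point.
Collecting: A' = ∅.


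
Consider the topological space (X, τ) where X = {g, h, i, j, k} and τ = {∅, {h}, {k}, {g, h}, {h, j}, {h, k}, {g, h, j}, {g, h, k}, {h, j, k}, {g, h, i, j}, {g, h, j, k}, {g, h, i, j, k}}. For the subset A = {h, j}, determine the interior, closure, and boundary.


int(A) = {h, j}, cl(A) = {g, h, i, j}, ∂A = {g, i}.

Closed sets in (X, τ) are complements of opens:
  closed(X, τ) = {∅, {i}, {k}, {g, i}, {i, j}, {i, k}, {g, i, j}, {g, i, k}, {i, j, k}, {g, h, i, j}, {g, i, j, k}, {g, h, i, j, k}}.
int(A) = ⋃ {U ∈ τ : U ⊆ A}. Opens contained in A: ∅, {h}, {h, j}.
Taking the union of these: int(A) = {h, j}.
cl(A) = ⋂ {C closed : A ⊆ C}. Closed sets containing A: {g, h, i, j}, {g, h, i, j, k}.
Intersecting these: cl(A) = {g, h, i, j}.
∂A = cl(A) ∖ int(A) = {g, h, i, j} ∖ {h, j} = {g, i}.


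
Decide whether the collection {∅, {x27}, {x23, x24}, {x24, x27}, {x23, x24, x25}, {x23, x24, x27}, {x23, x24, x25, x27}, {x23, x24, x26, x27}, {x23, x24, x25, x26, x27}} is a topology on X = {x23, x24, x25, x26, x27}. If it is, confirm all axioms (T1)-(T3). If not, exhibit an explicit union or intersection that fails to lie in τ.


τ is NOT a topology on X.

Axiom (T1): ∅ ∈ τ? Yes; X ∈ τ? Yes.
Axiom (T2/T3): check pairwise unions and intersections of members of τ.
Counterexample for (T3): {x23, x24} ∩ {x24, x27} = {x24} ∉ τ. Therefore τ is NOT a topology.


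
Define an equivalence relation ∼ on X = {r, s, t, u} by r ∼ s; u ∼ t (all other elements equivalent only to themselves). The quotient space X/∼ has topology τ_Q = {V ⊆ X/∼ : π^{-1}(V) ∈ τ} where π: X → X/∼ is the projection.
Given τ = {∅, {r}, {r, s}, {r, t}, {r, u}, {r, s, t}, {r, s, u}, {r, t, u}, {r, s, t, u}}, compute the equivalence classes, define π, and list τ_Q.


X/∼ = {[r=s], [t=u]}; |τ_Q| = 3.

Equivalence classes: [r=s], [t=u].
Quotient map π: X → X/∼ sends r ↦ [r=s], s ↦ [r=s], t ↦ [t=u], u ↦ [t=u].
For each subset V ⊆ X/∼, compute π^{-1}(V) ⊆ X and check whether π^{-1}(V) ∈ τ. V is open in τ_Q iff π^{-1}(V) ∈ τ.
  V = {}: π^{-1}(V) = ∅ ∈ τ ✓.
  V = {[r=s]}: π^{-1}(V) = {r, s} ∈ τ ✓.
  V = {[t=u]}: π^{-1}(V) = {t, u} ∉ τ ✗.
  V = {[r=s], [t=u]}: π^{-1}(V) = {r, s, t, u} ∈ τ ✓.
Open sets in the quotient: τ_Q = {{}, {[r=s]}, {[r=s], [t=u]}} (3 elements).


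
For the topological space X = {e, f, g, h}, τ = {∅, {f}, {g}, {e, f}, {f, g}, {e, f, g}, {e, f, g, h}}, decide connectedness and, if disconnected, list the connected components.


(X, τ) is connected.

Find clopen sets (U ∈ τ with X ∖ U ∈ τ):
  U = ∅, X ∖ U = {e, f, g, h} — both open, so U is clopen.
  U = {e, f, g, h}, X ∖ U = ∅ — both open, so U is clopen.
Only trivial clopens (∅ and X) exist, so (X, τ) is connected.
Compute connected components by grouping points that agree on all clopens:
  component: {e, f, g, h}


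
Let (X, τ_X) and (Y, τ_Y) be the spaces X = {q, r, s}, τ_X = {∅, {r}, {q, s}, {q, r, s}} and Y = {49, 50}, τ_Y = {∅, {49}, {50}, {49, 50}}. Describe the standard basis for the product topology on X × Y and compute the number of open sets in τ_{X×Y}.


Basis B = {∅ × ∅, {r} × {49}, {r} × {50}, {q, s} × {49}, {q, s} × {50}, {r} × {49, 50}, {q, r, s} × {49}, {q, r, s} × {50}, {q, s} × {49, 50}, {q, r, s} × {49, 50}}; |τ_{X×Y}| = 16.

Enumerate products U × V with U ∈ τ_X, V ∈ τ_Y (deduplicated):
  ∅ × ∅ = {} (∅)
  {r} × {49} = {(r,49)}
  {r} × {50} = {(r,50)}
  {q, s} × {49} = {(q,49), (s,49)}
  {q, s} × {50} = {(q,50), (s,50)}
  {r} × {49, 50} = {(r,49), (r,50)}
  {q, r, s} × {49} = {(q,49), (r,49), (s,49)}
  {q, r, s} × {50} = {(q,50), (r,50), (s,50)}
  {q, s} × {49, 50} = {(q,49), (q,50), (s,49), (s,50)}
  {q, r, s} × {49, 50} = {(q,49), (q,50), (r,49), (r,50), (s,49), (s,50)}
These 10 distinct sets form the basis B.
Close under arbitrary unions to get τ_{X×Y}; counting gives |τ_{X×Y}| = 16.


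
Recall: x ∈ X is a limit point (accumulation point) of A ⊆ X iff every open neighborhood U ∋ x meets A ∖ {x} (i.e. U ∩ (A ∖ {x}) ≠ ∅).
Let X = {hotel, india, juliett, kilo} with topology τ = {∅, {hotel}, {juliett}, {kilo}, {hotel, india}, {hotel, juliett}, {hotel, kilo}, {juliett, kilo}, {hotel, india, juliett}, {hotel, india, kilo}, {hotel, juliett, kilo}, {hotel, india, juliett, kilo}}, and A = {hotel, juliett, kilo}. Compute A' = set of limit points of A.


A' = {india}

For each x ∈ X, list the open sets U ∈ τ with x ∈ U, then check whether U ∩ (A ∖ {x}) ≠ ∅ for every such U.
  x = hotel: open {hotel} ∋ x has {hotel} ∩ (A ∖ {hotel}) = ∅, so x is NOT a limit point.
  x = india: opens ∋ x are {hotel, india}, {hotel, india, juliett}, {hotel, india, kilo}, {hotel, india, juliett, kilo}; each meets A ∖ {india}, so x IS a limit point.
  x = juliett: open {juliett} ∋ x has {juliett} ∩ (A ∖ {juliett}) = ∅, so x is NOT a limit point.
  x = kilo: open {kilo} ∋ x has {kilo} ∩ (A ∖ {kilo}) = ∅, so x is NOT a limit point.
Collecting: A' = {india}.


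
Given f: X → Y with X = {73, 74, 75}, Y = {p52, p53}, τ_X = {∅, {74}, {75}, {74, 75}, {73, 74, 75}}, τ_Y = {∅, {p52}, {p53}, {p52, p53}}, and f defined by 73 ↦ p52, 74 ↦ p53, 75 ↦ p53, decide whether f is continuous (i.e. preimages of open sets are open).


f is NOT continuous.

Compute f^{-1}(U) for each U ∈ τ_Y:
  U = ∅: f^{-1}(U) = ∅ ∈ τ_X ✓.
  U = {p52}: f^{-1}(U) = {73} ∉ τ_X ✗.
  U = {p53}: f^{-1}(U) = {74, 75} ∈ τ_X ✓.
  U = {p52, p53}: f^{-1}(U) = {73, 74, 75} ∈ τ_X ✓.
Found U = {p52} with f^{-1}(U) = {73} not in τ_X. Therefore f is NOT continuous.


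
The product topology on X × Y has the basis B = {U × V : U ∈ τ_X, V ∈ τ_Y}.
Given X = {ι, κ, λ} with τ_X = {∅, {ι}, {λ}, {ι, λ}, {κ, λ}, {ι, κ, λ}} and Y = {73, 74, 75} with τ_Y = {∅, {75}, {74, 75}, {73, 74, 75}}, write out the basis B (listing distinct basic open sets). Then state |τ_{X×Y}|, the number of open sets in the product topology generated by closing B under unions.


Basis B = {∅ × ∅, {ι} × {75}, {λ} × {75}, {ι} × {74, 75}, {ι, λ} × {75}, {κ, λ} × {75}, {λ} × {74, 75}, {ι} × {73, 74, 75}, {ι, κ, λ} × {75}, {λ} × {73, 74, 75}, {ι, λ} × {74, 75}, {κ, λ} × {74, 75}, {ι, λ} × {73, 74, 75}, {ι, κ, λ} × {74, 75}, {κ, λ} × {73, 74, 75}, {ι, κ, λ} × {73, 74, 75}}; |τ_{X×Y}| = 40.

Enumerate products U × V with U ∈ τ_X, V ∈ τ_Y (deduplicated):
  ∅ × ∅ = {} (∅)
  {ι} × {75} = {(ι,75)}
  {λ} × {75} = {(λ,75)}
  {ι} × {74, 75} = {(ι,74), (ι,75)}
  {ι, λ} × {75} = {(ι,75), (λ,75)}
  {κ, λ} × {75} = {(κ,75), (λ,75)}
  {λ} × {74, 75} = {(λ,74), (λ,75)}
  {ι} × {73, 74, 75} = {(ι,73), (ι,74), (ι,75)}
  {ι, κ, λ} × {75} = {(ι,75), (κ,75), (λ,75)}
  {λ} × {73, 74, 75} = {(λ,73), (λ,74), (λ,75)}
  {ι, λ} × {74, 75} = {(ι,74), (ι,75), (λ,74), (λ,75)}
  {κ, λ} × {74, 75} = {(κ,74), (κ,75), (λ,74), (λ,75)}
  {ι, λ} × {73, 74, 75} = {(ι,73), (ι,74), (ι,75), (λ,73), (λ,74), (λ,75)}
  {ι, κ, λ} × {74, 75} = {(ι,74), (ι,75), (κ,74), (κ,75), (λ,74), (λ,75)}
  {κ, λ} × {73, 74, 75} = {(κ,73), (κ,74), (κ,75), (λ,73), (λ,74), (λ,75)}
  {ι, κ, λ} × {73, 74, 75} = {(ι,73), (ι,74), (ι,75), (κ,73), (κ,74), (κ,75), (λ,73), (λ,74), (λ,75)}
These 16 distinct sets form the basis B.
Close under arbitrary unions to get τ_{X×Y}; counting gives |τ_{X×Y}| = 40.


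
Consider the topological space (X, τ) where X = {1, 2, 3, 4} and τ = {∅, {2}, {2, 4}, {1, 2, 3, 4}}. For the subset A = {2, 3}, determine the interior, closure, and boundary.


int(A) = {2}, cl(A) = {1, 2, 3, 4}, ∂A = {1, 3, 4}.

Closed sets in (X, τ) are complements of opens:
  closed(X, τ) = {∅, {1, 3}, {1, 3, 4}, {1, 2, 3, 4}}.
int(A) = ⋃ {U ∈ τ : U ⊆ A}. Opens contained in A: ∅, {2}.
Taking the union of these: int(A) = {2}.
cl(A) = ⋂ {C closed : A ⊆ C}. Closed sets containing A: {1, 2, 3, 4}.
Intersecting these: cl(A) = {1, 2, 3, 4}.
∂A = cl(A) ∖ int(A) = {1, 2, 3, 4} ∖ {2} = {1, 3, 4}.


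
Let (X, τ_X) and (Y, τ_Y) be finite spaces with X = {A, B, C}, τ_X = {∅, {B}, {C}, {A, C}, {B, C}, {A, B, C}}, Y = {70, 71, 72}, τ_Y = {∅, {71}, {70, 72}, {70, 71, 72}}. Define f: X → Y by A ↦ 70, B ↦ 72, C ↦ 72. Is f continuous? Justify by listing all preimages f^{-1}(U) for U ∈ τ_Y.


f IS continuous.

Compute f^{-1}(U) for each U ∈ τ_Y:
  U = ∅: f^{-1}(U) = ∅ ∈ τ_X ✓.
  U = {71}: f^{-1}(U) = ∅ ∈ τ_X ✓.
  U = {70, 72}: f^{-1}(U) = {A, B, C} ∈ τ_X ✓.
  U = {70, 71, 72}: f^{-1}(U) = {A, B, C} ∈ τ_X ✓.
Every preimage lies in τ_X, so f IS continuous.


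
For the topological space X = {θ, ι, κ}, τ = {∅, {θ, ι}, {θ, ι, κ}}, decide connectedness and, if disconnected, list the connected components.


(X, τ) is connected.

Find clopen sets (U ∈ τ with X ∖ U ∈ τ):
  U = ∅, X ∖ U = {θ, ι, κ} — both open, so U is clopen.
  U = {θ, ι, κ}, X ∖ U = ∅ — both open, so U is clopen.
Only trivial clopens (∅ and X) exist, so (X, τ) is connected.
Compute connected components by grouping points that agree on all clopens:
  component: {θ, ι, κ}


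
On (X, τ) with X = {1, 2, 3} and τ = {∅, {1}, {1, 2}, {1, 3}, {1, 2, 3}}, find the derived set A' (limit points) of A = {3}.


A' = ∅

For each x ∈ X, list the open sets U ∈ τ with x ∈ U, then check whether U ∩ (A ∖ {x}) ≠ ∅ for every such U.
  x = 1: open {1} ∋ x has {1} ∩ (A ∖ {1}) = ∅, so x is NOT a limit point.
  x = 2: open {1, 2} ∋ x has {1, 2} ∩ (A ∖ {2}) = ∅, so x is NOT a limit point.
  x = 3: open {1, 3} ∋ x has {1, 3} ∩ (A ∖ {3}) = ∅, so x is NOT a limit point.
Collecting: A' = ∅.


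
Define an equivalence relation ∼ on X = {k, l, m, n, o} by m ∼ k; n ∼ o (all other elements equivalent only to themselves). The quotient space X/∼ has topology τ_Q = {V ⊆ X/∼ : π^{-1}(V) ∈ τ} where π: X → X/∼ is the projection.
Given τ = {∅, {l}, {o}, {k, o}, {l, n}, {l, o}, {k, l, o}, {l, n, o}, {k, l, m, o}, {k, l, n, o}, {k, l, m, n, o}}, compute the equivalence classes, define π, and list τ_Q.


X/∼ = {[k=m], [l], [n=o]}; |τ_Q| = 4.

Equivalence classes: [k=m], [l], [n=o].
Quotient map π: X → X/∼ sends k ↦ [k=m], l ↦ [l], m ↦ [k=m], n ↦ [n=o], o ↦ [n=o].
For each subset V ⊆ X/∼, compute π^{-1}(V) ⊆ X and check whether π^{-1}(V) ∈ τ. V is open in τ_Q iff π^{-1}(V) ∈ τ.
  V = {}: π^{-1}(V) = ∅ ∈ τ ✓.
  V = {[k=m]}: π^{-1}(V) = {k, m} ∉ τ ✗.
  V = {[l]}: π^{-1}(V) = {l} ∈ τ ✓.
  V = {[k=m], [l]}: π^{-1}(V) = {k, l, m} ∉ τ ✗.
  V = {[n=o]}: π^{-1}(V) = {n, o} ∉ τ ✗.
  V = {[k=m], [n=o]}: π^{-1}(V) = {k, m, n, o} ∉ τ ✗.
  V = {[l], [n=o]}: π^{-1}(V) = {l, n, o} ∈ τ ✓.
  V = {[k=m], [l], [n=o]}: π^{-1}(V) = {k, l, m, n, o} ∈ τ ✓.
Open sets in the quotient: τ_Q = {{}, {[l]}, {[l], [n=o]}, {[k=m], [l], [n=o]}} (4 elements).


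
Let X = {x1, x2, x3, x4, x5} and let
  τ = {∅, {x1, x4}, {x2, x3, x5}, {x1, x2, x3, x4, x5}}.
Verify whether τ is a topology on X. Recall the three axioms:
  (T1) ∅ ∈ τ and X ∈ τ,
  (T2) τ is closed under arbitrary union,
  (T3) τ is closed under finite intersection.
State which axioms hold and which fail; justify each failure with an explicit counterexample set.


τ IS a topology on X.

Axiom (T1): ∅ ∈ τ? Yes; X ∈ τ? Yes.
Axiom (T2/T3): check pairwise unions and intersections of members of τ.
All pairwise intersections and unions checked — each lies in τ. Therefore τ satisfies (T1), (T2), (T3): it IS a topology on X.


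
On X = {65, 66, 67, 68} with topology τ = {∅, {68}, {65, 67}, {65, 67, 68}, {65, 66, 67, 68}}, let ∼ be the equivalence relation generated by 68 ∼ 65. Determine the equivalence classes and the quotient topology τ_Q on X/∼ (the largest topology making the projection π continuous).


X/∼ = {[65=68], [66], [67]}; |τ_Q| = 3.

Equivalence classes: [65=68], [66], [67].
Quotient map π: X → X/∼ sends 65 ↦ [65=68], 66 ↦ [66], 67 ↦ [67], 68 ↦ [65=68].
For each subset V ⊆ X/∼, compute π^{-1}(V) ⊆ X and check whether π^{-1}(V) ∈ τ. V is open in τ_Q iff π^{-1}(V) ∈ τ.
  V = {}: π^{-1}(V) = ∅ ∈ τ ✓.
  V = {[65=68]}: π^{-1}(V) = {65, 68} ∉ τ ✗.
  V = {[66]}: π^{-1}(V) = {66} ∉ τ ✗.
  V = {[65=68], [66]}: π^{-1}(V) = {65, 66, 68} ∉ τ ✗.
  V = {[67]}: π^{-1}(V) = {67} ∉ τ ✗.
  V = {[65=68], [67]}: π^{-1}(V) = {65, 67, 68} ∈ τ ✓.
  V = {[66], [67]}: π^{-1}(V) = {66, 67} ∉ τ ✗.
  V = {[65=68], [66], [67]}: π^{-1}(V) = {65, 66, 67, 68} ∈ τ ✓.
Open sets in the quotient: τ_Q = {{}, {[65=68], [67]}, {[65=68], [66], [67]}} (3 elements).


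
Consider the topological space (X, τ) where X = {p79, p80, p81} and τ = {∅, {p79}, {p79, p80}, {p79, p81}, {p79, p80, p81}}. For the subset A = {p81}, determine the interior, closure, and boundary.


int(A) = ∅, cl(A) = {p81}, ∂A = {p81}.

Closed sets in (X, τ) are complements of opens:
  closed(X, τ) = {∅, {p80}, {p81}, {p80, p81}, {p79, p80, p81}}.
int(A) = ⋃ {U ∈ τ : U ⊆ A}. Opens contained in A: ∅.
Taking the union of these: int(A) = ∅.
cl(A) = ⋂ {C closed : A ⊆ C}. Closed sets containing A: {p81}, {p80, p81}, {p79, p80, p81}.
Intersecting these: cl(A) = {p81}.
∂A = cl(A) ∖ int(A) = {p81} ∖ ∅ = {p81}.


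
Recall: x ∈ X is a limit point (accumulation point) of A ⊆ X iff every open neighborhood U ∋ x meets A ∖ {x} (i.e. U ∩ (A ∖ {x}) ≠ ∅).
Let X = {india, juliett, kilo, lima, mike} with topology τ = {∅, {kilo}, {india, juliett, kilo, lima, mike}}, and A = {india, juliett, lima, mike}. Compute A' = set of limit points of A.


A' = {india, juliett, lima, mike}

For each x ∈ X, list the open sets U ∈ τ with x ∈ U, then check whether U ∩ (A ∖ {x}) ≠ ∅ for every such U.
  x = india: opens ∋ x are {india, juliett, kilo, lima, mike}; each meets A ∖ {india}, so x IS a limit point.
  x = juliett: opens ∋ x are {india, juliett, kilo, lima, mike}; each meets A ∖ {juliett}, so x IS a limit point.
  x = kilo: open {kilo} ∋ x has {kilo} ∩ (A ∖ {kilo}) = ∅, so x is NOT a limit point.
  x = lima: opens ∋ x are {india, juliett, kilo, lima, mike}; each meets A ∖ {lima}, so x IS a limit point.
  x = mike: opens ∋ x are {india, juliett, kilo, lima, mike}; each meets A ∖ {mike}, so x IS a limit point.
Collecting: A' = {india, juliett, lima, mike}.
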